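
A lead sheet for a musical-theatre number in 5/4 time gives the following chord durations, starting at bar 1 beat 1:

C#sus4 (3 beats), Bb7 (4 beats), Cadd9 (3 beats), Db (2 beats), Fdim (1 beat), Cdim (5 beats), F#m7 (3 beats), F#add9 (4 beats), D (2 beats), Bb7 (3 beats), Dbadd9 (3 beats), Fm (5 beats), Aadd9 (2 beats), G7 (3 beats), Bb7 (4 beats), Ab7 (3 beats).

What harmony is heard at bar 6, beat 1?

Beat 1 of bar 6 is beat (6−1)×5 + 1 = 26 overall.
Running totals: C#sus4 ends at 3, Bb7 ends at 7, Cadd9 ends at 10, Db ends at 12, Fdim ends at 13, Cdim ends at 18, F#m7 ends at 21, F#add9 ends at 25, D ends at 27.
Beat 26 falls within D.

D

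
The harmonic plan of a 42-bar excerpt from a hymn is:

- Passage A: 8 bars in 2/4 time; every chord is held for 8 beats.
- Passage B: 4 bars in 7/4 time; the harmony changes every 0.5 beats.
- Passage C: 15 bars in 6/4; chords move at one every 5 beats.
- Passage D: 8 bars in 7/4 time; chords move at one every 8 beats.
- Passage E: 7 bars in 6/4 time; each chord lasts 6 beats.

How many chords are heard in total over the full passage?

90 chords

A: 8·2 = 16 beats, 16/8 = 2 chords.
B: 4·7 = 28 beats, 28/0.5 = 56 chords.
C: 15·6 = 90 beats, 90/5 = 18 chords.
D: 8·7 = 56 beats, 56/8 = 7 chords.
E: 7·6 = 42 beats, 42/6 = 7 chords.
Total: 2 + 56 + 18 + 7 + 7 = 90.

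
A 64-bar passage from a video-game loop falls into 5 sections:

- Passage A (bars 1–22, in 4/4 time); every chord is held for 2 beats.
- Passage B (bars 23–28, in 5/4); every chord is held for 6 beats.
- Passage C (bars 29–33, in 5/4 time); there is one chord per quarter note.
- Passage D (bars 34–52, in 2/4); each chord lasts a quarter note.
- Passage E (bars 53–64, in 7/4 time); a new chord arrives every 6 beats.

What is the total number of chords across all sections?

A: 22·4 = 88 beats, 88/2 = 44 chords.
B: 6·5 = 30 beats, 30/6 = 5 chords.
C: 5·5 = 25 beats, 25/1 = 25 chords.
D: 19·2 = 38 beats, 38/1 = 38 chords.
E: 12·7 = 84 beats, 84/6 = 14 chords.
Total: 44 + 5 + 25 + 38 + 14 = 126.

126 chords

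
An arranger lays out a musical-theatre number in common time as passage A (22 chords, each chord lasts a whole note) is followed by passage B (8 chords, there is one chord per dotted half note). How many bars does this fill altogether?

A: 22 × 4 = 88 beats = 22 bars.
B: 8 × 3 = 24 beats = 6 bars.
Total: 22 + 6 = 28 bars.

28 bars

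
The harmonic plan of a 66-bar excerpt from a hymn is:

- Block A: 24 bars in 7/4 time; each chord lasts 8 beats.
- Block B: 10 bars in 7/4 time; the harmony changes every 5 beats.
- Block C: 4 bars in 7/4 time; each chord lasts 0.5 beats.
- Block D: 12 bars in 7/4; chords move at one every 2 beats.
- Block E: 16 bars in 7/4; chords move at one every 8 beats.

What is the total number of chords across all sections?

A has 168 beats and chords last 8 each, so 21 chords.
B has 70 beats and chords last 5 each, so 14 chords.
C has 28 beats and chords last 0.5 each, so 56 chords.
D has 84 beats and chords last 2 each, so 42 chords.
E has 112 beats and chords last 8 each, so 14 chords.
Total: 21 + 14 + 56 + 42 + 14 = 147.

147 chords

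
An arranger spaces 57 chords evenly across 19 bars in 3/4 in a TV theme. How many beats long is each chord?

1 beat

19 bars × 3 beats/bar = 57 beats total.
57 beats ÷ 57 chords = 1 beats per chord.
(That is a quarter note.)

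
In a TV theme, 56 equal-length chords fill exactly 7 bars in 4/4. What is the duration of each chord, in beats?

7 bars × 4 beats/bar = 28 beats total.
28 beats ÷ 56 chords = 0.5 beats per chord.
(That is an eighth note.)

0.5 beats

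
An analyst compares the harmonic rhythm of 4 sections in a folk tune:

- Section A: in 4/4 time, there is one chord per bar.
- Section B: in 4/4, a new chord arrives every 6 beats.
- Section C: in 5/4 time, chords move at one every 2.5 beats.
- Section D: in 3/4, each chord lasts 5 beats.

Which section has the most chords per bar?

Section C

A: 4/4 = 1 chord/bar.
B: 4/6 = 2/3 chords/bar.
C: 5/2.5 = 2 chords/bar.
D: 3/5 = 0.6 chords/bar.
Fastest is C at 2 chords/bar.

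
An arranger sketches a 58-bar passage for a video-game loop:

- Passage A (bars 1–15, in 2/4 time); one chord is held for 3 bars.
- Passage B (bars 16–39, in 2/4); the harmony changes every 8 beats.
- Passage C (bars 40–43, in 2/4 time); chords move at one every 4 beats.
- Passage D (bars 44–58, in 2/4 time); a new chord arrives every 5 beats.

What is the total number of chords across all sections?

A: 15 bars × 2 beats = 30 beats; 6 beats/chord → 5 chords.
B: 24 bars × 2 beats = 48 beats; 8 beats/chord → 6 chords.
C: 4 bars × 2 beats = 8 beats; 4 beats/chord → 2 chords.
D: 15 bars × 2 beats = 30 beats; 5 beats/chord → 6 chords.
Total: 5 + 6 + 2 + 6 = 19.

19 chords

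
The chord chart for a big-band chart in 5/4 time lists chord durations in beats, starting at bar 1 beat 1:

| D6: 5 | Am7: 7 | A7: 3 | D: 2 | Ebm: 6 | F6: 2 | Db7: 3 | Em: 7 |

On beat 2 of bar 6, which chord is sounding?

Db7

Beat 2 of bar 6 is beat (6−1)×5 + 2 = 27 overall.
Running totals: D6 ends at 5, Am7 ends at 12, A7 ends at 15, D ends at 17, Ebm ends at 23, F6 ends at 25, Db7 ends at 28.
Beat 27 falls within Db7.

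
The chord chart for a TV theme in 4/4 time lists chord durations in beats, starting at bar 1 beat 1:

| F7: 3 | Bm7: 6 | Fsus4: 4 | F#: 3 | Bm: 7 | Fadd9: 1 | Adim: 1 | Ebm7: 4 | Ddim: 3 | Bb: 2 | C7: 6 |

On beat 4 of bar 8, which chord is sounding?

Ddim

Beat 4 of bar 8 is beat (8−1)×4 + 4 = 32 overall.
Running totals: F7 ends at 3, Bm7 ends at 9, Fsus4 ends at 13, F# ends at 16, Bm ends at 23, Fadd9 ends at 24, Adim ends at 25, Ebm7 ends at 29, Ddim ends at 32.
Beat 32 falls within Ddim.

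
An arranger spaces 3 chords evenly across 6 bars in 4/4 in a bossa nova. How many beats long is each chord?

8 beats

6 bars × 4 beats/bar = 24 beats total.
24 beats ÷ 3 chords = 8 beats per chord.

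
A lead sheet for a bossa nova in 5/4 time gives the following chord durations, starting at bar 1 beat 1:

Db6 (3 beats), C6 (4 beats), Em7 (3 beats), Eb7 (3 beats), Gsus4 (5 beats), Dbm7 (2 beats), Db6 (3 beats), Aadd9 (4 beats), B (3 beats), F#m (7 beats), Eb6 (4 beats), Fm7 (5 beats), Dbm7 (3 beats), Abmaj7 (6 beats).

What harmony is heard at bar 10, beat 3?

Dbm7

Beat 3 of bar 10 is beat (10−1)×5 + 3 = 48 overall.
Running totals: Db6 ends at 3, C6 ends at 7, Em7 ends at 10, Eb7 ends at 13, Gsus4 ends at 18, Dbm7 ends at 20, Db6 ends at 23, Aadd9 ends at 27, B ends at 30, F#m ends at 37, Eb6 ends at 41, Fm7 ends at 46, Dbm7 ends at 49.
Beat 48 falls within Dbm7.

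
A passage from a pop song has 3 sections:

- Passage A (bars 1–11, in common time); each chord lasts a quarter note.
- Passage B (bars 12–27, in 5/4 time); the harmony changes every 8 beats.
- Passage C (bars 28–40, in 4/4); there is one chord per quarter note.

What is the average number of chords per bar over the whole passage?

2.65 chords per bar

A: 11 × 4 = 44 beats ÷ 1 = 44 chords.
B: 16 × 5 = 80 beats ÷ 8 = 10 chords.
C: 13 × 4 = 52 beats ÷ 1 = 52 chords.
Overall: 106 chords over 40 bars → 106/40 = 2.65 chords per bar.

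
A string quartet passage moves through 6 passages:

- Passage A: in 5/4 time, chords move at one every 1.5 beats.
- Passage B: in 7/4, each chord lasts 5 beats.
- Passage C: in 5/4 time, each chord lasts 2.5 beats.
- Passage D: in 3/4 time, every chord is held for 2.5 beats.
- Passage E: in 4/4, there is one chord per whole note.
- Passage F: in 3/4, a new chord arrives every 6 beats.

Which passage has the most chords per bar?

Passage A

A: 5/1.5 = 10/3 chords/bar.
B: 7/5 = 1.4 chords/bar.
C: 5/2.5 = 2 chords/bar.
D: 3/2.5 = 1.2 chords/bar.
E: 4/4 = 1 chord/bar.
F: 3/6 = 0.5 chords/bar.
Fastest is A at 10/3 chords/bar.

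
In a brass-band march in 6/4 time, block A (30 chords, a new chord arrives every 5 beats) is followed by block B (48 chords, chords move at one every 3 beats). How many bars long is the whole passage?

A: 30 × 5 = 150 beats = 25 bars.
B: 48 × 3 = 144 beats = 24 bars.
Total: 25 + 24 = 49 bars.

49 bars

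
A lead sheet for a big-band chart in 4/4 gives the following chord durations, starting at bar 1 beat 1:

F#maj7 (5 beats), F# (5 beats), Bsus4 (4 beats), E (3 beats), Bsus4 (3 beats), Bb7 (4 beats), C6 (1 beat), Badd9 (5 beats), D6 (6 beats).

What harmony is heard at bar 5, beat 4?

Beat 4 of bar 5 is beat (5−1)×4 + 4 = 20 overall.
Running totals: F#maj7 ends at 5, F# ends at 10, Bsus4 ends at 14, E ends at 17, Bsus4 ends at 20.
Beat 20 falls within Bsus4.

Bsus4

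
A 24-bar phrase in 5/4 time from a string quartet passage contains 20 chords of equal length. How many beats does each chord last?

24 bars × 5 beats/bar = 120 beats total.
120 beats ÷ 20 chords = 6 beats per chord.

6 beats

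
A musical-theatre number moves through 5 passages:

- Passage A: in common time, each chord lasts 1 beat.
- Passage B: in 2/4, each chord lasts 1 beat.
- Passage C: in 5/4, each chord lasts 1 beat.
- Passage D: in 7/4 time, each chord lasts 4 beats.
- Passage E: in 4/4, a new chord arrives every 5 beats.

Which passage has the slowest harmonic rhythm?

Passage E

A: each chord is 1 beat in 4/4, so 4 per bar.
B: each chord is 1 beat in 2/4, so 2 per bar.
C: each chord is 1 beat in 5/4, so 5 per bar.
D: each chord is 4 beats in 7/4, so 1.75 per bar.
E: each chord is 5 beats in 4/4, so 0.8 per bar.
Slowest is E at 0.8 chords/bar.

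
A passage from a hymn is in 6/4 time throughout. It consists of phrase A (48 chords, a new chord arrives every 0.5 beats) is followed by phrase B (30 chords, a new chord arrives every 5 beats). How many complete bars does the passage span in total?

A: 48 × 0.5 = 24 beats = 4 bars.
B: 30 × 5 = 150 beats = 25 bars.
Total: 4 + 25 = 29 bars.

29 bars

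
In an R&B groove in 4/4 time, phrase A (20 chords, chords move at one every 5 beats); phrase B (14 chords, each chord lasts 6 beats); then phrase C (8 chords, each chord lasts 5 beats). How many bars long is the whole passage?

A: 20 × 5 = 100 beats = 25 bars.
B: 14 × 6 = 84 beats = 21 bars.
C: 8 × 5 = 40 beats = 10 bars.
Total: 25 + 21 + 10 = 56 bars.

56 bars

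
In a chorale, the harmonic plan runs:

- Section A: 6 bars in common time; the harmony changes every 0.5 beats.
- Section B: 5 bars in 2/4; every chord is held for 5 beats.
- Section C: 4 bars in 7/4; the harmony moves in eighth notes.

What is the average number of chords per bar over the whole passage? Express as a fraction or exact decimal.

A: 6 bars of 4 beats is 24 beats; at 0.5 beats each that's 48 chords.
B: 5 bars of 2 beats is 10 beats; at 5 beats each that's 2 chords.
C: 4 bars of 7 beats is 28 beats; at 0.5 beats each that's 56 chords.
Overall: 106 chords over 15 bars → 106/15 = 106/15 chords per bar.

106/15 chords per bar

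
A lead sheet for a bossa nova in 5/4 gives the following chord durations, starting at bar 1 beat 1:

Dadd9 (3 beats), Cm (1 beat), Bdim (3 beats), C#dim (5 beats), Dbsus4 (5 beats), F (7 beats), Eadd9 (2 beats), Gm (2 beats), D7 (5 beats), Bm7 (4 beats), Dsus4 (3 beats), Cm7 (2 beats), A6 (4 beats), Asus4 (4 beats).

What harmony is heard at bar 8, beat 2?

Beat 2 of bar 8 is beat (8−1)×5 + 2 = 37 overall.
Running totals: Dadd9 ends at 3, Cm ends at 4, Bdim ends at 7, C#dim ends at 12, Dbsus4 ends at 17, F ends at 24, Eadd9 ends at 26, Gm ends at 28, D7 ends at 33, Bm7 ends at 37.
Beat 37 falls within Bm7.

Bm7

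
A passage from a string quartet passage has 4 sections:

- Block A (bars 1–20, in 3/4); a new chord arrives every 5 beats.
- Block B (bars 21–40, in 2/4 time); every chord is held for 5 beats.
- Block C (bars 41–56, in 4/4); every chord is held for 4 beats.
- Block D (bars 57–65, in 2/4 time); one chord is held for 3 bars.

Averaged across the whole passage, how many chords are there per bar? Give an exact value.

0.6 chords per bar

A: 20 bars of 3 beats is 60 beats; at 5 beats each that's 12 chords.
B: 20 bars of 2 beats is 40 beats; at 5 beats each that's 8 chords.
C: 16 bars of 4 beats is 64 beats; at 4 beats each that's 16 chords.
D: 9 bars of 2 beats is 18 beats; at 6 beats each that's 3 chords.
Overall: 39 chords over 65 bars → 39/65 = 0.6 chords per bar.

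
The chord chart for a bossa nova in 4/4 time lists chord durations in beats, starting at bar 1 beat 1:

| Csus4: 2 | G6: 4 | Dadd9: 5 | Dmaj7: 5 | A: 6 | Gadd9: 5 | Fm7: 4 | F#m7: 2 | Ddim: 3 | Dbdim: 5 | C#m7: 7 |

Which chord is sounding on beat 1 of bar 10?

Dbdim

Beat 1 of bar 10 is beat (10−1)×4 + 1 = 37 overall.
Running totals: Csus4 ends at 2, G6 ends at 6, Dadd9 ends at 11, Dmaj7 ends at 16, A ends at 22, Gadd9 ends at 27, Fm7 ends at 31, F#m7 ends at 33, Ddim ends at 36, Dbdim ends at 41.
Beat 37 falls within Dbdim.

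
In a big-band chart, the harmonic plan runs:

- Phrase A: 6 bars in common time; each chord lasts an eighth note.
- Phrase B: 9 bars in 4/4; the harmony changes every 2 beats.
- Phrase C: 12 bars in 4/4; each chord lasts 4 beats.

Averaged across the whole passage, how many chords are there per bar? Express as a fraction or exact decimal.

A: 6 bars of 4 beats is 24 beats; at 0.5 beats each that's 48 chords.
B: 9 bars of 4 beats is 36 beats; at 2 beats each that's 18 chords.
C: 12 bars of 4 beats is 48 beats; at 4 beats each that's 12 chords.
Overall: 78 chords over 27 bars → 78/27 = 26/9 chords per bar.

26/9 chords per bar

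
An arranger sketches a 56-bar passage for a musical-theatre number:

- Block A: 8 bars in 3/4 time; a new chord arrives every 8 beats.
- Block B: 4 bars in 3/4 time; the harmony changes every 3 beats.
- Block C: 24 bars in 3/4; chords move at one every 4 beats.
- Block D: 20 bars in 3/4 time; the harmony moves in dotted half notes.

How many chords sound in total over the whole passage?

A has 24 beats and chords last 8 each, so 3 chords.
B has 12 beats and chords last 3 each, so 4 chords.
C has 72 beats and chords last 4 each, so 18 chords.
D has 60 beats and chords last 3 each, so 20 chords.
Total: 3 + 4 + 18 + 20 = 45.

45 chords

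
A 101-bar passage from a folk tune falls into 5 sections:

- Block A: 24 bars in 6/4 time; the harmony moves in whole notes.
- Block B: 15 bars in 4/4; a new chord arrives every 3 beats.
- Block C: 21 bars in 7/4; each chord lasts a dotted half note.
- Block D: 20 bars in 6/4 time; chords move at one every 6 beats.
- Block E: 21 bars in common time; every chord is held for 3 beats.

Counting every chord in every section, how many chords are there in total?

A: 24 bars × 6 beats = 144 beats; 4 beats/chord → 36 chords.
B: 15 bars × 4 beats = 60 beats; 3 beats/chord → 20 chords.
C: 21 bars × 7 beats = 147 beats; 3 beats/chord → 49 chords.
D: 20 bars × 6 beats = 120 beats; 6 beats/chord → 20 chords.
E: 21 bars × 4 beats = 84 beats; 3 beats/chord → 28 chords.
Total: 36 + 20 + 49 + 20 + 28 = 153.

153 chords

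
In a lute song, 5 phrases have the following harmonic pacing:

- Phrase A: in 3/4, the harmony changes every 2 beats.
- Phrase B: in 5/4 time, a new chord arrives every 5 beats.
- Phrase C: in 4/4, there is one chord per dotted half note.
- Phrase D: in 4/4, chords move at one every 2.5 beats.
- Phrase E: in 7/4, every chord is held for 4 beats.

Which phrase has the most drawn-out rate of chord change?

A: each chord is 2 beats in 3/4, so 1.5 per bar.
B: each chord is 5 beats in 5/4, so 1 per bar.
C: each chord is 3 beats in 4/4, so 4/3 per bar.
D: each chord is 2.5 beats in 4/4, so 1.6 per bar.
E: each chord is 4 beats in 7/4, so 1.75 per bar.
Slowest is B at 1 chords/bar.

Phrase B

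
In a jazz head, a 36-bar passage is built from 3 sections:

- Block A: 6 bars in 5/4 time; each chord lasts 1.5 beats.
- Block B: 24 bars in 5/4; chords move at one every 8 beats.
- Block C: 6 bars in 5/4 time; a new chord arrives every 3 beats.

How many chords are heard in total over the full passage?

A: 6·5 = 30 beats, 30/1.5 = 20 chords.
B: 24·5 = 120 beats, 120/8 = 15 chords.
C: 6·5 = 30 beats, 30/3 = 10 chords.
Total: 20 + 15 + 10 = 45.

45 chords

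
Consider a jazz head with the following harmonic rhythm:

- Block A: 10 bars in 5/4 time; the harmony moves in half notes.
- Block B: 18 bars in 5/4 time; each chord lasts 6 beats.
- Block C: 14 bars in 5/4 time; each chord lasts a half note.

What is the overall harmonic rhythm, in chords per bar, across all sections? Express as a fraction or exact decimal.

A: 10 bars of 5 beats is 50 beats; at 2 beats each that's 25 chords.
B: 18 bars of 5 beats is 90 beats; at 6 beats each that's 15 chords.
C: 14 bars of 5 beats is 70 beats; at 2 beats each that's 35 chords.
Overall: 75 chords over 42 bars → 75/42 = 25/14 chords per bar.

25/14 chords per bar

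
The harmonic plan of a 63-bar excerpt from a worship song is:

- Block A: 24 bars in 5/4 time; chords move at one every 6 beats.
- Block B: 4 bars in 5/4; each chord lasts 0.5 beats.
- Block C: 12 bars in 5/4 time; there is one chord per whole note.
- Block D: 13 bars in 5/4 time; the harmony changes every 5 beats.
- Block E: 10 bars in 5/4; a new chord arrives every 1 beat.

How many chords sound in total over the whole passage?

A has 120 beats and chords last 6 each, so 20 chords.
B has 20 beats and chords last 0.5 each, so 40 chords.
C has 60 beats and chords last 4 each, so 15 chords.
D has 65 beats and chords last 5 each, so 13 chords.
E has 50 beats and chords last 1 each, so 50 chords.
Total: 20 + 40 + 15 + 13 + 50 = 138.

138 chords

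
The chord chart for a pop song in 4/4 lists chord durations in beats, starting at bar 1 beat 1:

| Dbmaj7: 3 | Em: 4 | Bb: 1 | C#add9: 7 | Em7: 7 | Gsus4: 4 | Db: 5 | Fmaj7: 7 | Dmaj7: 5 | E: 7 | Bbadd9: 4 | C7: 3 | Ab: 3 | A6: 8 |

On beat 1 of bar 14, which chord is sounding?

Beat 1 of bar 14 is beat (14−1)×4 + 1 = 53 overall.
Running totals: Dbmaj7 ends at 3, Em ends at 7, Bb ends at 8, C#add9 ends at 15, Em7 ends at 22, Gsus4 ends at 26, Db ends at 31, Fmaj7 ends at 38, Dmaj7 ends at 43, E ends at 50, Bbadd9 ends at 54.
Beat 53 falls within Bbadd9.

Bbadd9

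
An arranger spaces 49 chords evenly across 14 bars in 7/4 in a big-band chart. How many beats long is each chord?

14 bars × 7 beats/bar = 98 beats total.
98 beats ÷ 49 chords = 2 beats per chord.
(That is a half note.)

2 beats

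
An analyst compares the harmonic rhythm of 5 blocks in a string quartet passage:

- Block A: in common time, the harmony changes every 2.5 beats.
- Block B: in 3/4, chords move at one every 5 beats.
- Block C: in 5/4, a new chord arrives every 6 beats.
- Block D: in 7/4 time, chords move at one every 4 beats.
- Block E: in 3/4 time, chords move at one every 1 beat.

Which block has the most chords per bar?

Block E

A: each chord is 2.5 beats in 4/4, so 1.6 per bar.
B: each chord is 5 beats in 3/4, so 0.6 per bar.
C: each chord is 6 beats in 5/4, so 5/6 per bar.
D: each chord is 4 beats in 7/4, so 1.75 per bar.
E: each chord is 1 beat in 3/4, so 3 per bar.
Fastest is E at 3 chords/bar.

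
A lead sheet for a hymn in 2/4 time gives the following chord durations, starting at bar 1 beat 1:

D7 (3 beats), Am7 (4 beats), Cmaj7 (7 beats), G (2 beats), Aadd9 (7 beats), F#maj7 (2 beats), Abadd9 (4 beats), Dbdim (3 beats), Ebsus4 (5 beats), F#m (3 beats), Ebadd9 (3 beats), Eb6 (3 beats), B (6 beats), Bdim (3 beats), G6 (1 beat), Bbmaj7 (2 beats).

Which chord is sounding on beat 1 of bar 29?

Bbmaj7

Beat 1 of bar 29 is beat (29−1)×2 + 1 = 57 overall.
Running totals: D7 ends at 3, Am7 ends at 7, Cmaj7 ends at 14, G ends at 16, Aadd9 ends at 23, F#maj7 ends at 25, Abadd9 ends at 29, Dbdim ends at 32, Ebsus4 ends at 37, F#m ends at 40, Ebadd9 ends at 43, Eb6 ends at 46, B ends at 52, Bdim ends at 55, G6 ends at 56, Bbmaj7 ends at 58.
Beat 57 falls within Bbmaj7.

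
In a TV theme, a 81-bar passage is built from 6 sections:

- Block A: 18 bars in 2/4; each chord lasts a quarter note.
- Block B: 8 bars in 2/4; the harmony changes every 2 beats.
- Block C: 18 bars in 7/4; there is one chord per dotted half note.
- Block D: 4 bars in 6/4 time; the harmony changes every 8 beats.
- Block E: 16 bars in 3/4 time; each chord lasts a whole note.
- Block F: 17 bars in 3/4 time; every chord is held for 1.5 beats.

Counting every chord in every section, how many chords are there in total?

135 chords

A: 18 bars × 2 beats = 36 beats; 1 beat/chord → 36 chords.
B: 8 bars × 2 beats = 16 beats; 2 beats/chord → 8 chords.
C: 18 bars × 7 beats = 126 beats; 3 beats/chord → 42 chords.
D: 4 bars × 6 beats = 24 beats; 8 beats/chord → 3 chords.
E: 16 bars × 3 beats = 48 beats; 4 beats/chord → 12 chords.
F: 17 bars × 3 beats = 51 beats; 1.5 beats/chord → 34 chords.
Total: 36 + 8 + 42 + 3 + 12 + 34 = 135.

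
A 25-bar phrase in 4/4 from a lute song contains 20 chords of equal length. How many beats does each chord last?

5 beats

25 bars × 4 beats/bar = 100 beats total.
100 beats ÷ 20 chords = 5 beats per chord.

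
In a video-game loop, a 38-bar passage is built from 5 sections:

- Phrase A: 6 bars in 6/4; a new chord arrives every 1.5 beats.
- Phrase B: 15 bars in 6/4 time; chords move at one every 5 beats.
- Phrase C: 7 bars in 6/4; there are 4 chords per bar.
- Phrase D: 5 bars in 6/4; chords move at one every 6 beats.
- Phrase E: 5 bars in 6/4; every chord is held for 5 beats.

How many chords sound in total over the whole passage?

81 chords

A: 6·6 = 36 beats, 36/1.5 = 24 chords.
B: 15·6 = 90 beats, 90/5 = 18 chords.
C: 7·6 = 42 beats, 42/1.5 = 28 chords.
D: 5·6 = 30 beats, 30/6 = 5 chords.
E: 5·6 = 30 beats, 30/5 = 6 chords.
Total: 24 + 18 + 28 + 5 + 6 = 81.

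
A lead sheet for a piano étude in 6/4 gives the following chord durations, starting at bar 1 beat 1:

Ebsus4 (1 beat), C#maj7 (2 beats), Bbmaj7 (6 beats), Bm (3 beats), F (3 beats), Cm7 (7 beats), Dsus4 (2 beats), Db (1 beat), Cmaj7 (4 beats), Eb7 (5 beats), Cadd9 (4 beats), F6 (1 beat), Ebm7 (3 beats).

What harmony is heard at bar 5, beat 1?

Db

Beat 1 of bar 5 is beat (5−1)×6 + 1 = 25 overall.
Running totals: Ebsus4 ends at 1, C#maj7 ends at 3, Bbmaj7 ends at 9, Bm ends at 12, F ends at 15, Cm7 ends at 22, Dsus4 ends at 24, Db ends at 25.
Beat 25 falls within Db.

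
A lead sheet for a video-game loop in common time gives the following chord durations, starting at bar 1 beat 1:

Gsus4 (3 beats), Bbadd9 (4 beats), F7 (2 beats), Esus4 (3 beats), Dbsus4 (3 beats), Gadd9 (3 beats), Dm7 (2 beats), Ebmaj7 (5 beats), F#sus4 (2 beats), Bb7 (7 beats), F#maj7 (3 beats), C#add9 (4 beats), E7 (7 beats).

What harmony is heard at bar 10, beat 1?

F#maj7

Beat 1 of bar 10 is beat (10−1)×4 + 1 = 37 overall.
Running totals: Gsus4 ends at 3, Bbadd9 ends at 7, F7 ends at 9, Esus4 ends at 12, Dbsus4 ends at 15, Gadd9 ends at 18, Dm7 ends at 20, Ebmaj7 ends at 25, F#sus4 ends at 27, Bb7 ends at 34, F#maj7 ends at 37.
Beat 37 falls within F#maj7.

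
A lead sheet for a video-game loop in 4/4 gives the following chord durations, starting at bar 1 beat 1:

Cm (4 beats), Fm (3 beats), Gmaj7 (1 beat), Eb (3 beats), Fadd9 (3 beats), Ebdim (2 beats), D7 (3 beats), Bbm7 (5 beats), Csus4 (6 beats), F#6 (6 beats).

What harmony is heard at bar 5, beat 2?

D7

Beat 2 of bar 5 is beat (5−1)×4 + 2 = 18 overall.
Running totals: Cm ends at 4, Fm ends at 7, Gmaj7 ends at 8, Eb ends at 11, Fadd9 ends at 14, Ebdim ends at 16, D7 ends at 19.
Beat 18 falls within D7.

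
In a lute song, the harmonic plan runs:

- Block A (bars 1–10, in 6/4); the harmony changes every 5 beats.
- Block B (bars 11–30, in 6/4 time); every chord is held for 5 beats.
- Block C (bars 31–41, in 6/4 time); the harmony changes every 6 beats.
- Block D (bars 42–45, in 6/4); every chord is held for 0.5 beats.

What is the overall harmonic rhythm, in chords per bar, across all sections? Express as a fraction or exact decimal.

A: 10 × 6 = 60 beats ÷ 5 = 12 chords.
B: 20 × 6 = 120 beats ÷ 5 = 24 chords.
C: 11 × 6 = 66 beats ÷ 6 = 11 chords.
D: 4 × 6 = 24 beats ÷ 0.5 = 48 chords.
Overall: 95 chords over 45 bars → 95/45 = 19/9 chords per bar.

19/9 chords per bar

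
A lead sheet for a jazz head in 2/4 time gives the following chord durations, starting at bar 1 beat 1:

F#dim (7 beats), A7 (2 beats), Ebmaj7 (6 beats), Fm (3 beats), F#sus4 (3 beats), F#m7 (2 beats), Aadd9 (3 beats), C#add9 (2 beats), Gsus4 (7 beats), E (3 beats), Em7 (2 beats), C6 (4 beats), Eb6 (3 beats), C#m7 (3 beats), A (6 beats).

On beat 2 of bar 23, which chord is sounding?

Beat 2 of bar 23 is beat (23−1)×2 + 2 = 46 overall.
Running totals: F#dim ends at 7, A7 ends at 9, Ebmaj7 ends at 15, Fm ends at 18, F#sus4 ends at 21, F#m7 ends at 23, Aadd9 ends at 26, C#add9 ends at 28, Gsus4 ends at 35, E ends at 38, Em7 ends at 40, C6 ends at 44, Eb6 ends at 47.
Beat 46 falls within Eb6.

Eb6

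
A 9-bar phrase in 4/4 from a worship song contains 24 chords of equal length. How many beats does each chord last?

1.5 beats

9 bars × 4 beats/bar = 36 beats total.
36 beats ÷ 24 chords = 1.5 beats per chord.
(That is a dotted quarter note.)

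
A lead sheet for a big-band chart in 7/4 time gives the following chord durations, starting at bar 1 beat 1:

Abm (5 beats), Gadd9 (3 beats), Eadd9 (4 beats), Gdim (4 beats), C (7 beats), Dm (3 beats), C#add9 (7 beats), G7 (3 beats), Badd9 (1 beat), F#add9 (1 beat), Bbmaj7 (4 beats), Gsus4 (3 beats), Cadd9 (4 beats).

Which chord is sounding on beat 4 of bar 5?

C#add9

Beat 4 of bar 5 is beat (5−1)×7 + 4 = 32 overall.
Running totals: Abm ends at 5, Gadd9 ends at 8, Eadd9 ends at 12, Gdim ends at 16, C ends at 23, Dm ends at 26, C#add9 ends at 33.
Beat 32 falls within C#add9.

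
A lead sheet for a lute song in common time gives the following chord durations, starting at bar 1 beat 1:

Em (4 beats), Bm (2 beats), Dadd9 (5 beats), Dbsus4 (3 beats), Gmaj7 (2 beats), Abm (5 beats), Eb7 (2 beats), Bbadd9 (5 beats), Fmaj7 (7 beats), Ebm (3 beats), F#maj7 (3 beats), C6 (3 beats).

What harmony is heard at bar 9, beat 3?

Fmaj7

Beat 3 of bar 9 is beat (9−1)×4 + 3 = 35 overall.
Running totals: Em ends at 4, Bm ends at 6, Dadd9 ends at 11, Dbsus4 ends at 14, Gmaj7 ends at 16, Abm ends at 21, Eb7 ends at 23, Bbadd9 ends at 28, Fmaj7 ends at 35.
Beat 35 falls within Fmaj7.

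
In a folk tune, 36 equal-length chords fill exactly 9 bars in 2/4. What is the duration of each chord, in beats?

9 bars × 2 beats/bar = 18 beats total.
18 beats ÷ 36 chords = 0.5 beats per chord.
(That is an eighth note.)

0.5 beats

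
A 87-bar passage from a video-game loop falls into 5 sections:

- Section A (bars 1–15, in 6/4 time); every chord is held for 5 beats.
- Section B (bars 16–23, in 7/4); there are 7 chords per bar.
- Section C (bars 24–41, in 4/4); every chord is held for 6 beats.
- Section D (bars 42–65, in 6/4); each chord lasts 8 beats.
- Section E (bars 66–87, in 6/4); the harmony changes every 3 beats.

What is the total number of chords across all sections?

A: 15·6 = 90 beats, 90/5 = 18 chords.
B: 8·7 = 56 beats, 56/1 = 56 chords.
C: 18·4 = 72 beats, 72/6 = 12 chords.
D: 24·6 = 144 beats, 144/8 = 18 chords.
E: 22·6 = 132 beats, 132/3 = 44 chords.
Total: 18 + 56 + 12 + 18 + 44 = 148.

148 chords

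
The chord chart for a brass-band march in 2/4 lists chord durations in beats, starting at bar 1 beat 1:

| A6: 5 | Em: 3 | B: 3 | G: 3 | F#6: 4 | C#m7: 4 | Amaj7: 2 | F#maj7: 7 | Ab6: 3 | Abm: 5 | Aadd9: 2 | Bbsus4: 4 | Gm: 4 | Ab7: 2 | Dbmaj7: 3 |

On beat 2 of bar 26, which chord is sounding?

Beat 2 of bar 26 is beat (26−1)×2 + 2 = 52 overall.
Running totals: A6 ends at 5, Em ends at 8, B ends at 11, G ends at 14, F#6 ends at 18, C#m7 ends at 22, Amaj7 ends at 24, F#maj7 ends at 31, Ab6 ends at 34, Abm ends at 39, Aadd9 ends at 41, Bbsus4 ends at 45, Gm ends at 49, Ab7 ends at 51, Dbmaj7 ends at 54.
Beat 52 falls within Dbmaj7.

Dbmaj7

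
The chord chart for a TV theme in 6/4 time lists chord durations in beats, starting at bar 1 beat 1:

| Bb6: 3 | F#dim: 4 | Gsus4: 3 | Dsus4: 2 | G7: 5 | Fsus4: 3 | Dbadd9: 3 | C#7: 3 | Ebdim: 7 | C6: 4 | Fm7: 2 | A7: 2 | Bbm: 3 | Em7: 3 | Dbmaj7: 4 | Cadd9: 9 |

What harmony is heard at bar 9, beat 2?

Beat 2 of bar 9 is beat (9−1)×6 + 2 = 50 overall.
Running totals: Bb6 ends at 3, F#dim ends at 7, Gsus4 ends at 10, Dsus4 ends at 12, G7 ends at 17, Fsus4 ends at 20, Dbadd9 ends at 23, C#7 ends at 26, Ebdim ends at 33, C6 ends at 37, Fm7 ends at 39, A7 ends at 41, Bbm ends at 44, Em7 ends at 47, Dbmaj7 ends at 51.
Beat 50 falls within Dbmaj7.

Dbmaj7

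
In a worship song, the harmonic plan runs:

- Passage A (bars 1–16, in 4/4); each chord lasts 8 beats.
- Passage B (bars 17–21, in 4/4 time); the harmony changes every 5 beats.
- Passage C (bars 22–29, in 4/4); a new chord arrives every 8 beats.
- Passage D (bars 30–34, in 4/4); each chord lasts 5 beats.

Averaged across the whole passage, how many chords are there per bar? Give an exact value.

A: 16 bars of 4 beats is 64 beats; at 8 beats each that's 8 chords.
B: 5 bars of 4 beats is 20 beats; at 5 beats each that's 4 chords.
C: 8 bars of 4 beats is 32 beats; at 8 beats each that's 4 chords.
D: 5 bars of 4 beats is 20 beats; at 5 beats each that's 4 chords.
Overall: 20 chords over 34 bars → 20/34 = 10/17 chords per bar.

10/17 chords per bar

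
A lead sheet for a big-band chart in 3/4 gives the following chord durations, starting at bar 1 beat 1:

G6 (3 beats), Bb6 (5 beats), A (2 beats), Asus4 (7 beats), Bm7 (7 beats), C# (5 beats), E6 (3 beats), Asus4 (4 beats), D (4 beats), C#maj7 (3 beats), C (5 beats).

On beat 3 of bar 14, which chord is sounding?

Beat 3 of bar 14 is beat (14−1)×3 + 3 = 42 overall.
Running totals: G6 ends at 3, Bb6 ends at 8, A ends at 10, Asus4 ends at 17, Bm7 ends at 24, C# ends at 29, E6 ends at 32, Asus4 ends at 36, D ends at 40, C#maj7 ends at 43.
Beat 42 falls within C#maj7.

C#maj7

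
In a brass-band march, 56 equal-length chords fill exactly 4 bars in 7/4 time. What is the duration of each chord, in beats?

4 bars × 7 beats/bar = 28 beats total.
28 beats ÷ 56 chords = 0.5 beats per chord.
(That is an eighth note.)

0.5 beats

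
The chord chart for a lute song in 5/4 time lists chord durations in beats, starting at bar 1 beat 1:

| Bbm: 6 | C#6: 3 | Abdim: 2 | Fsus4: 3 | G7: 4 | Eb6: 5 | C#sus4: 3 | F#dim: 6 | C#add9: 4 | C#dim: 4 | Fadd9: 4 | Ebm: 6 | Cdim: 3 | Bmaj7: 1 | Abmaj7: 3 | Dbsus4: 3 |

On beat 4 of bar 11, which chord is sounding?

Beat 4 of bar 11 is beat (11−1)×5 + 4 = 54 overall.
Running totals: Bbm ends at 6, C#6 ends at 9, Abdim ends at 11, Fsus4 ends at 14, G7 ends at 18, Eb6 ends at 23, C#sus4 ends at 26, F#dim ends at 32, C#add9 ends at 36, C#dim ends at 40, Fadd9 ends at 44, Ebm ends at 50, Cdim ends at 53, Bmaj7 ends at 54.
Beat 54 falls within Bmaj7.

Bmaj7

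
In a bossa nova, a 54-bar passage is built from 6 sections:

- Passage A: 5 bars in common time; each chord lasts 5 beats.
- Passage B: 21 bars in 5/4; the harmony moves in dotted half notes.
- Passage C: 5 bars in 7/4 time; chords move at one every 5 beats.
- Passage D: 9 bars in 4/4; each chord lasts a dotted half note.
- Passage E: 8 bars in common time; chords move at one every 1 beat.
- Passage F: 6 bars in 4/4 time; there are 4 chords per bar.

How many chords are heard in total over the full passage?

A: 5·4 = 20 beats, 20/5 = 4 chords.
B: 21·5 = 105 beats, 105/3 = 35 chords.
C: 5·7 = 35 beats, 35/5 = 7 chords.
D: 9·4 = 36 beats, 36/3 = 12 chords.
E: 8·4 = 32 beats, 32/1 = 32 chords.
F: 6·4 = 24 beats, 24/1 = 24 chords.
Total: 4 + 35 + 7 + 12 + 32 + 24 = 114.

114 chords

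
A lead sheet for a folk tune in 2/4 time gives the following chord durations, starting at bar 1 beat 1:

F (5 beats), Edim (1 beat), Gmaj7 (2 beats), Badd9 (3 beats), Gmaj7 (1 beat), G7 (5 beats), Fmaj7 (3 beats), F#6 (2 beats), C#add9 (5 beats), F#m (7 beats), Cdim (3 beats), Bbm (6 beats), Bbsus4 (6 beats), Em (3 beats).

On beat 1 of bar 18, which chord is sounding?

Beat 1 of bar 18 is beat (18−1)×2 + 1 = 35 overall.
Running totals: F ends at 5, Edim ends at 6, Gmaj7 ends at 8, Badd9 ends at 11, Gmaj7 ends at 12, G7 ends at 17, Fmaj7 ends at 20, F#6 ends at 22, C#add9 ends at 27, F#m ends at 34, Cdim ends at 37.
Beat 35 falls within Cdim.

Cdim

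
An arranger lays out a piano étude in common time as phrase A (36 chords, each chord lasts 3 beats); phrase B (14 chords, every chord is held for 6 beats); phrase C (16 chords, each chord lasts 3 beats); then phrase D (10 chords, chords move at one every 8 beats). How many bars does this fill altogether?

A: 36 × 3 = 108 beats = 27 bars.
B: 14 × 6 = 84 beats = 21 bars.
C: 16 × 3 = 48 beats = 12 bars.
D: 10 × 8 = 80 beats = 20 bars.
Total: 27 + 21 + 12 + 20 = 80 bars.

80 bars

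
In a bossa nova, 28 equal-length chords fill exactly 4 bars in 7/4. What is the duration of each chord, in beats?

1 beat

4 bars × 7 beats/bar = 28 beats total.
28 beats ÷ 28 chords = 1 beats per chord.
(That is a quarter note.)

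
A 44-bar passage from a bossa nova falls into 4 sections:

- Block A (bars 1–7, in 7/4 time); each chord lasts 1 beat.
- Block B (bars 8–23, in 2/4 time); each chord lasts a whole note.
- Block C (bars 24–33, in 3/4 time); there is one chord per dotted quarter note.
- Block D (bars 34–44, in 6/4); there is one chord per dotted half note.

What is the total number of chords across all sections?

A: 7·7 = 49 beats, 49/1 = 49 chords.
B: 16·2 = 32 beats, 32/4 = 8 chords.
C: 10·3 = 30 beats, 30/1.5 = 20 chords.
D: 11·6 = 66 beats, 66/3 = 22 chords.
Total: 49 + 8 + 20 + 22 = 99.

99 chords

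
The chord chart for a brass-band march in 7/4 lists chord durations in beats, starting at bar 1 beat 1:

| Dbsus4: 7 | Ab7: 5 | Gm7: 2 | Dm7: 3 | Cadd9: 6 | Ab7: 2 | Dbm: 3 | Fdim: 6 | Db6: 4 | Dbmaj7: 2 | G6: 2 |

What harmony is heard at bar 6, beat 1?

Beat 1 of bar 6 is beat (6−1)×7 + 1 = 36 overall.
Running totals: Dbsus4 ends at 7, Ab7 ends at 12, Gm7 ends at 14, Dm7 ends at 17, Cadd9 ends at 23, Ab7 ends at 25, Dbm ends at 28, Fdim ends at 34, Db6 ends at 38.
Beat 36 falls within Db6.

Db6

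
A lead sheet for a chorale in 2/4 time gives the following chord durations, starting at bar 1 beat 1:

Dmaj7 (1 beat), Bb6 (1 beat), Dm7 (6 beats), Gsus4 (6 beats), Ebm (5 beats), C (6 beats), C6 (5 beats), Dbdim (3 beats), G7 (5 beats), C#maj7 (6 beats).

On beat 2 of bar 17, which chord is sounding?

Beat 2 of bar 17 is beat (17−1)×2 + 2 = 34 overall.
Running totals: Dmaj7 ends at 1, Bb6 ends at 2, Dm7 ends at 8, Gsus4 ends at 14, Ebm ends at 19, C ends at 25, C6 ends at 30, Dbdim ends at 33, G7 ends at 38.
Beat 34 falls within G7.

G7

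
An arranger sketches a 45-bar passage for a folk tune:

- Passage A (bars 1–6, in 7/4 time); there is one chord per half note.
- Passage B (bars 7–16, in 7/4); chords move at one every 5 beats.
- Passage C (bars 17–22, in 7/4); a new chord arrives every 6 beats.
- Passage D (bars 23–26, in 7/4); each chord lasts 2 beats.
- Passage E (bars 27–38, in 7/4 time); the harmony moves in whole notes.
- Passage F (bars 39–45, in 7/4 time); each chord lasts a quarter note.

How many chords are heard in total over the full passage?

A: 6 bars × 7 beats = 42 beats; 2 beats/chord → 21 chords.
B: 10 bars × 7 beats = 70 beats; 5 beats/chord → 14 chords.
C: 6 bars × 7 beats = 42 beats; 6 beats/chord → 7 chords.
D: 4 bars × 7 beats = 28 beats; 2 beats/chord → 14 chords.
E: 12 bars × 7 beats = 84 beats; 4 beats/chord → 21 chords.
F: 7 bars × 7 beats = 49 beats; 1 beat/chord → 49 chords.
Total: 21 + 14 + 7 + 14 + 21 + 49 = 126.

126 chords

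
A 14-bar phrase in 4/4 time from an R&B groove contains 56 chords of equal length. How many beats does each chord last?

1 beat

14 bars × 4 beats/bar = 56 beats total.
56 beats ÷ 56 chords = 1 beats per chord.
(That is a quarter note.)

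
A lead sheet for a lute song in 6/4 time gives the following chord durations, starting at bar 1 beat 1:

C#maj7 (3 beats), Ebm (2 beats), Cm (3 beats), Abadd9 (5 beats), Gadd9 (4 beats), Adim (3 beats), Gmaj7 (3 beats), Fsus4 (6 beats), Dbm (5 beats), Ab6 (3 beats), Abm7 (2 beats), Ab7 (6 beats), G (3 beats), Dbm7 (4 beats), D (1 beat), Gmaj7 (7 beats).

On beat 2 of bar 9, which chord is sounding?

Dbm7

Beat 2 of bar 9 is beat (9−1)×6 + 2 = 50 overall.
Running totals: C#maj7 ends at 3, Ebm ends at 5, Cm ends at 8, Abadd9 ends at 13, Gadd9 ends at 17, Adim ends at 20, Gmaj7 ends at 23, Fsus4 ends at 29, Dbm ends at 34, Ab6 ends at 37, Abm7 ends at 39, Ab7 ends at 45, G ends at 48, Dbm7 ends at 52.
Beat 50 falls within Dbm7.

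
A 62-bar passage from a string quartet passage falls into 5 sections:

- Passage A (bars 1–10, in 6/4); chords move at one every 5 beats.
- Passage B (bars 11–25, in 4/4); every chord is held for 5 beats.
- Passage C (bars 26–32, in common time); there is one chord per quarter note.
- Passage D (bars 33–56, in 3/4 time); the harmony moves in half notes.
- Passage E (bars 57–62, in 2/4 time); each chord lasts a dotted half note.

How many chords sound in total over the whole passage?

A: 10 bars × 6 beats = 60 beats; 5 beats/chord → 12 chords.
B: 15 bars × 4 beats = 60 beats; 5 beats/chord → 12 chords.
C: 7 bars × 4 beats = 28 beats; 1 beat/chord → 28 chords.
D: 24 bars × 3 beats = 72 beats; 2 beats/chord → 36 chords.
E: 6 bars × 2 beats = 12 beats; 3 beats/chord → 4 chords.
Total: 12 + 12 + 28 + 36 + 4 = 92.

92 chords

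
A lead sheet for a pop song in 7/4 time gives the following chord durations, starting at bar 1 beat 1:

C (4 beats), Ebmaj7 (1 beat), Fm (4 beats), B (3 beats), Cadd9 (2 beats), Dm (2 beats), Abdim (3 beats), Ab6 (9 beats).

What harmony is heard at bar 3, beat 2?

Dm

Beat 2 of bar 3 is beat (3−1)×7 + 2 = 16 overall.
Running totals: C ends at 4, Ebmaj7 ends at 5, Fm ends at 9, B ends at 12, Cadd9 ends at 14, Dm ends at 16.
Beat 16 falls within Dm.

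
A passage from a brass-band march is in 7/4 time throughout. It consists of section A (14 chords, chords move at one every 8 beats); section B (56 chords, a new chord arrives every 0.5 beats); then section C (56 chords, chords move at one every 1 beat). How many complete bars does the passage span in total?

A: 14 × 8 = 112 beats = 16 bars.
B: 56 × 0.5 = 28 beats = 4 bars.
C: 56 × 1 = 56 beats = 8 bars.
Total: 16 + 4 + 8 = 28 bars.

28 bars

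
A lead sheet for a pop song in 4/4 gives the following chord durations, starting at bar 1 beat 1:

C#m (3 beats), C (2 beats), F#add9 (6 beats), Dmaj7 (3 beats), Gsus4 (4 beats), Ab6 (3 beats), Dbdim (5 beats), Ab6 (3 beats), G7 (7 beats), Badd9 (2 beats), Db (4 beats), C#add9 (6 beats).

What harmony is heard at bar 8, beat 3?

Beat 3 of bar 8 is beat (8−1)×4 + 3 = 31 overall.
Running totals: C#m ends at 3, C ends at 5, F#add9 ends at 11, Dmaj7 ends at 14, Gsus4 ends at 18, Ab6 ends at 21, Dbdim ends at 26, Ab6 ends at 29, G7 ends at 36.
Beat 31 falls within G7.

G7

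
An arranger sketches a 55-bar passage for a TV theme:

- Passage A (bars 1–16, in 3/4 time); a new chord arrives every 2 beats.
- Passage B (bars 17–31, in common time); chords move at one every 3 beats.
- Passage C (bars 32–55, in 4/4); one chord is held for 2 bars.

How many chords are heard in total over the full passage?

A: 16 bars × 3 beats = 48 beats; 2 beats/chord → 24 chords.
B: 15 bars × 4 beats = 60 beats; 3 beats/chord → 20 chords.
C: 24 bars × 4 beats = 96 beats; 8 beats/chord → 12 chords.
Total: 24 + 20 + 12 = 56.

56 chords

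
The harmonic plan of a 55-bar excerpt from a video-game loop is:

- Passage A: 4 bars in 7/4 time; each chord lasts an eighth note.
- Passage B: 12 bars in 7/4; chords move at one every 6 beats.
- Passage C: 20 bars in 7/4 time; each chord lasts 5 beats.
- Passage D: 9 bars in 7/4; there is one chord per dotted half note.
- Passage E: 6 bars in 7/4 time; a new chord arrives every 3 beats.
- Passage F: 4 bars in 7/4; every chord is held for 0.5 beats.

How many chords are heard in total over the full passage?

A: 4 bars × 7 beats = 28 beats; 0.5 beats/chord → 56 chords.
B: 12 bars × 7 beats = 84 beats; 6 beats/chord → 14 chords.
C: 20 bars × 7 beats = 140 beats; 5 beats/chord → 28 chords.
D: 9 bars × 7 beats = 63 beats; 3 beats/chord → 21 chords.
E: 6 bars × 7 beats = 42 beats; 3 beats/chord → 14 chords.
F: 4 bars × 7 beats = 28 beats; 0.5 beats/chord → 56 chords.
Total: 56 + 14 + 28 + 21 + 14 + 56 = 189.

189 chords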